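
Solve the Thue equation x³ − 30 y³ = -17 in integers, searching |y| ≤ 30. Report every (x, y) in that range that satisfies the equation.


The equation is x³ - 30y³ = -17. For fixed y, x³ = 30·y³ − 17, so a solution requires the RHS to be a perfect cube.
Strategy: iterate y from -30 to 30, compute RHS = 30·y³ − 17, and check whether it is a (positive or negative) perfect cube.
Check small values of y:
  y = 0: RHS = -17 is not a perfect cube.
  y = 1: RHS = 13 is not a perfect cube.
  y = -1: RHS = -47 is not a perfect cube.
  y = 2: RHS = 223 is not a perfect cube.
  y = -2: RHS = -257 is not a perfect cube.
  y = 3: RHS = 793 is not a perfect cube.
  y = -3: RHS = -827 is not a perfect cube.
Continuing the search up to |y| = 30 finds no solutions either.
No (x, y) in the scanned range satisfies the equation.

No integer solutions with |y| ≤ 30.


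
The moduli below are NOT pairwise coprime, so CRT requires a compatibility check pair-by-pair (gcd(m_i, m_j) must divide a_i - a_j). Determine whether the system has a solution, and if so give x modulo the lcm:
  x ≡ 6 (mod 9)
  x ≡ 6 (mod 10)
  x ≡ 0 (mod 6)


Moduli 9, 10, 6 are not pairwise coprime, so CRT works modulo lcm(m_i) when all pairwise compatibility conditions hold.
Pairwise compatibility: gcd(m_i, m_j) must divide a_i - a_j for every pair.
Merge one congruence at a time:
  Start: x ≡ 6 (mod 9).
  Combine with x ≡ 6 (mod 10): gcd(9, 10) = 1; 6 - 6 = 0, which IS divisible by 1, so compatible.
    Write x = 6 + 9·t and substitute into x ≡ 6 (mod 10): 9·t ≡ 6 − 6 = 0 (mod 10).
    The inverse of 9 mod 10 is 9 (since 9·9 = 81 = 8·10 + 1), so t ≡ 9·0 = 0 ≡ 0 (mod 10).
    Then x = 6 + 9·0 = 6, valid modulo lcm(9, 10) = 90: x ≡ 6 (mod 90).
  Combine with x ≡ 0 (mod 6): gcd(90, 6) = 6; 0 - 6 = -6, which IS divisible by 6, so compatible.
    Write x = 6 + 90·t and substitute into x ≡ 0 (mod 6): 90·t ≡ 0 − 6 = -6 (mod 6).
    Divide the congruence (and modulus) by g = 6: 15·t ≡ -1 (mod 1).
    Modulo 1 every t works; take t = 0.
    Then x = 6 + 90·0 = 6, valid modulo lcm(90, 6) = 90: x ≡ 6 (mod 90).
Verify: 6 mod 9 = 6, 6 mod 10 = 6, 6 mod 6 = 0.

x ≡ 6 (mod 90).


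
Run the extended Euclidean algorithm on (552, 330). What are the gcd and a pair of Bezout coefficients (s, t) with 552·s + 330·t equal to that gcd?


Euclidean algorithm on (552, 330) — divide until remainder is 0:
  552 = 1 · 330 + 222
  330 = 1 · 222 + 108
  222 = 2 · 108 + 6
  108 = 18 · 6 + 0
gcd(552, 330) = 6.
Track Bezout coefficients alongside the remainders: start with r₀ = 552 = a·1 + b·0 (s = 1, t = 0) and r₁ = 330 = a·0 + b·1 (s = 0, t = 1); each new remainder r_{k+1} = r_{k-1} − q_k·r_k inherits s_{k+1} = s_{k-1} − q_k·s_k, t_{k+1} = t_{k-1} − q_k·t_k, so r_k = a·s_k + b·t_k at every step:
  q = 1: r = 222, s = 1 − 1·0 = 1, t = 0 − 1·1 = -1  (check: 552·1 + 330·(-1) = 222)
  q = 1: r = 108, s = 0 − 1·1 = -1, t = 1 − 1·(-1) = 2  (check: 552·(-1) + 330·2 = 108)
  q = 2: r = 6, s = 1 − 2·(-1) = 3, t = -1 − 2·2 = -5  (check: 552·3 + 330·(-5) = 6)
The row with r = 6 (the gcd) gives the Bezout coefficients s = 3, t = -5.
Result: 552 · (3) + 330 · (-5) = 6.

gcd(552, 330) = 6; s = 3, t = -5 (check: 552·3 + 330·(-5) = 6).


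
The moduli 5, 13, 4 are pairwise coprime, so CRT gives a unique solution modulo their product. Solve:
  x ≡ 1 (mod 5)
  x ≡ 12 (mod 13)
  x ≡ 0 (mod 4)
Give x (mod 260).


Moduli 5, 13, 4 are pairwise coprime; by CRT there is a unique solution modulo M = 5 · 13 · 4 = 260.
Solve pairwise, accumulating the modulus:
  Start with x ≡ 1 (mod 5).
  Combine with x ≡ 12 (mod 13): since gcd(5, 13) = 1, we get a unique residue mod 65.
    Write x = 1 + 5·t and substitute into x ≡ 12 (mod 13): 5·t ≡ 12 − 1 = 11 (mod 13).
    The inverse of 5 mod 13 is 8 (since 5·8 = 40 = 3·13 + 1), so t ≡ 8·11 = 88 ≡ 10 (mod 13).
    Then x = 1 + 5·10 = 51, valid modulo lcm(5, 13) = 65: x ≡ 51 (mod 65).
  Combine with x ≡ 0 (mod 4): since gcd(65, 4) = 1, we get a unique residue mod 260.
    Write x = 51 + 65·t and substitute into x ≡ 0 (mod 4): 65·t ≡ 0 − 51 = -51 (mod 4).
    Reduce coefficients mod 4: 1·t ≡ 1 (mod 4).
    So t ≡ 1 (mod 4).
    Then x = 51 + 65·1 = 116, valid modulo lcm(65, 4) = 260: x ≡ 116 (mod 260).
Verify: 116 mod 5 = 1 ✓, 116 mod 13 = 12 ✓, 116 mod 4 = 0 ✓.

x ≡ 116 (mod 260).


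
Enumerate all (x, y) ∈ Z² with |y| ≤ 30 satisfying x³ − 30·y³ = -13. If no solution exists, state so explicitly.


The equation is x³ - 30y³ = -13. For fixed y, x³ = 30·y³ − 13, so a solution requires the RHS to be a perfect cube.
Strategy: iterate y from -30 to 30, compute RHS = 30·y³ − 13, and check whether it is a (positive or negative) perfect cube.
Check small values of y:
  y = 0: RHS = -13 is not a perfect cube.
  y = 1: RHS = 17 is not a perfect cube.
  y = -1: RHS = -43 is not a perfect cube.
  y = 2: RHS = 227 is not a perfect cube.
  y = -2: RHS = -253 is not a perfect cube.
  y = 3: RHS = 797 is not a perfect cube.
  y = -3: RHS = -823 is not a perfect cube.
Continuing the search up to |y| = 30 finds no solutions either.
No (x, y) in the scanned range satisfies the equation.

No integer solutions with |y| ≤ 30.


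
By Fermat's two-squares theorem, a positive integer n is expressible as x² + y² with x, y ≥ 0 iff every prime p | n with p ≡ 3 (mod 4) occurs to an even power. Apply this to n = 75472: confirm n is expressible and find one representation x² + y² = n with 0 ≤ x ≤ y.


Step 1: Factor n = 75472 = 2^4 · 53 · 89.
Step 2: Check the mod-4 condition on each prime factor: 2 = 2 (special); 53 ≡ 1 (mod 4), exponent 1; 89 ≡ 1 (mod 4), exponent 1.
All primes ≡ 3 (mod 4) appear to even exponent (or don't appear), so by the two-squares theorem n IS expressible as a sum of two squares.
Step 3: Build a representation. Group n = k² · m with k = 4 and m = 53 · 89 = 4717 (a product of primes ≡ 1 (mod 4)); a representation of m scales to one of n via (k·x)² + (k·y)² = k²(x² + y²). Each prime p ≡ 1 (mod 4) is itself a sum of two squares; find a² by testing p − a² for a perfect square:
  53: 53 − 1² = 52, 53 − 2² = 49 = 7² ⇒ 53 = 2² + 7².
  89: 89 − 1² = 88, 89 − 2² = 85, 89 − 3² = 80, 89 − 4² = 73, 89 − 5² = 64 = 8² ⇒ 89 = 5² + 8².
  Combine using the Brahmagupta–Fibonacci identity (a² + b²)(c² + d²) = (ac − bd)² + (ad + bc)² = (ac + bd)² + (ad − bc)²:
  53 · 89 = 4717: from (2² + 7²)(5² + 8²), take (2·5 − 7·8, 2·8 + 7·5) = (10 − 56, 16 + 35) = (-46, 51); dropping signs (only squares matter) gives (46, 51); check 46² + 51² = 2116 + 2601 = 4717 ✓.
  Scale by k = 4: (4·46, 4·51) = (184, 204).
Step 4: Order so x ≤ y and verify: 184² + 204² = 33856 + 41616 = 75472 = n. ✓

n = 75472 = 184² + 204² (one valid representation with x ≤ y).


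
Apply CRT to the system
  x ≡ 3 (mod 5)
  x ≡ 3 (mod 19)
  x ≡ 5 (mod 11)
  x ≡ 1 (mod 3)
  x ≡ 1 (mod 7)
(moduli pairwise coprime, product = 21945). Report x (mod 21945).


Product of moduli M = 5 · 19 · 11 · 3 · 7 = 21945.
Merge one congruence at a time:
  Start: x ≡ 3 (mod 5).
  Combine with x ≡ 3 (mod 19); new modulus lcm = 95.
    Write x = 3 + 5·t and substitute into x ≡ 3 (mod 19): 5·t ≡ 3 − 3 = 0 (mod 19).
    The inverse of 5 mod 19 is 4 (since 5·4 = 20 = 1·19 + 1), so t ≡ 4·0 = 0 ≡ 0 (mod 19).
    Then x = 3 + 5·0 = 3, valid modulo lcm(5, 19) = 95: x ≡ 3 (mod 95).
  Combine with x ≡ 5 (mod 11); new modulus lcm = 1045.
    Write x = 3 + 95·t and substitute into x ≡ 5 (mod 11): 95·t ≡ 5 − 3 = 2 (mod 11).
    Reduce coefficients mod 11: 7·t ≡ 2 (mod 11).
    The inverse of 7 mod 11 is 8 (since 7·8 = 56 = 5·11 + 1), so t ≡ 8·2 = 16 ≡ 5 (mod 11).
    Then x = 3 + 95·5 = 478, valid modulo lcm(95, 11) = 1045: x ≡ 478 (mod 1045).
  Combine with x ≡ 1 (mod 3); new modulus lcm = 3135.
    Write x = 478 + 1045·t and substitute into x ≡ 1 (mod 3): 1045·t ≡ 1 − 478 = -477 (mod 3).
    Reduce coefficients mod 3: 1·t ≡ 0 (mod 3).
    So t ≡ 0 (mod 3).
    Then x = 478 + 1045·0 = 478, valid modulo lcm(1045, 3) = 3135: x ≡ 478 (mod 3135).
  Combine with x ≡ 1 (mod 7); new modulus lcm = 21945.
    Write x = 478 + 3135·t and substitute into x ≡ 1 (mod 7): 3135·t ≡ 1 − 478 = -477 (mod 7).
    Reduce coefficients mod 7: 6·t ≡ 6 (mod 7).
    The inverse of 6 mod 7 is 6 (since 6·6 = 36 = 5·7 + 1), so t ≡ 6·6 = 36 ≡ 1 (mod 7).
    Then x = 478 + 3135·1 = 3613, valid modulo lcm(3135, 7) = 21945: x ≡ 3613 (mod 21945).
Verify against each original: 3613 mod 5 = 3, 3613 mod 19 = 3, 3613 mod 11 = 5, 3613 mod 3 = 1, 3613 mod 7 = 1.

x ≡ 3613 (mod 21945).


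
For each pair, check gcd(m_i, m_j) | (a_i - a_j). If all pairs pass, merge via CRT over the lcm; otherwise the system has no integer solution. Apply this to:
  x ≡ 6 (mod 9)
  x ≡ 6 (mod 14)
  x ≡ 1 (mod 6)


Moduli 9, 14, 6 are not pairwise coprime, so CRT works modulo lcm(m_i) when all pairwise compatibility conditions hold.
Pairwise compatibility: gcd(m_i, m_j) must divide a_i - a_j for every pair.
Merge one congruence at a time:
  Start: x ≡ 6 (mod 9).
  Combine with x ≡ 6 (mod 14): gcd(9, 14) = 1; 6 - 6 = 0, which IS divisible by 1, so compatible.
    Write x = 6 + 9·t and substitute into x ≡ 6 (mod 14): 9·t ≡ 6 − 6 = 0 (mod 14).
    The inverse of 9 mod 14 is 11 (since 9·11 = 99 = 7·14 + 1), so t ≡ 11·0 = 0 ≡ 0 (mod 14).
    Then x = 6 + 9·0 = 6, valid modulo lcm(9, 14) = 126: x ≡ 6 (mod 126).
  Combine with x ≡ 1 (mod 6): gcd(126, 6) = 6, and 1 - 6 = -5 is NOT divisible by 6.
    ⇒ system is inconsistent (no integer solution).

No solution (the system is inconsistent).


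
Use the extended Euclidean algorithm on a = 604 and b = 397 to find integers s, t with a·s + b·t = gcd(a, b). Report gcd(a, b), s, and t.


Euclidean algorithm on (604, 397) — divide until remainder is 0:
  604 = 1 · 397 + 207
  397 = 1 · 207 + 190
  207 = 1 · 190 + 17
  190 = 11 · 17 + 3
  17 = 5 · 3 + 2
  3 = 1 · 2 + 1
  2 = 2 · 1 + 0
gcd(604, 397) = 1.
Track Bezout coefficients alongside the remainders: start with r₀ = 604 = a·1 + b·0 (s = 1, t = 0) and r₁ = 397 = a·0 + b·1 (s = 0, t = 1); each new remainder r_{k+1} = r_{k-1} − q_k·r_k inherits s_{k+1} = s_{k-1} − q_k·s_k, t_{k+1} = t_{k-1} − q_k·t_k, so r_k = a·s_k + b·t_k at every step:
  q = 1: r = 207, s = 1 − 1·0 = 1, t = 0 − 1·1 = -1  (check: 604·1 + 397·(-1) = 207)
  q = 1: r = 190, s = 0 − 1·1 = -1, t = 1 − 1·(-1) = 2  (check: 604·(-1) + 397·2 = 190)
  q = 1: r = 17, s = 1 − 1·(-1) = 2, t = -1 − 1·2 = -3  (check: 604·2 + 397·(-3) = 17)
  q = 11: r = 3, s = -1 − 11·2 = -23, t = 2 − 11·(-3) = 35  (check: 604·(-23) + 397·35 = 3)
  q = 5: r = 2, s = 2 − 5·(-23) = 117, t = -3 − 5·35 = -178  (check: 604·117 + 397·(-178) = 2)
  q = 1: r = 1, s = -23 − 1·117 = -140, t = 35 − 1·(-178) = 213  (check: 604·(-140) + 397·213 = 1)
The row with r = 1 (the gcd) gives the Bezout coefficients s = -140, t = 213.
Result: 604 · (-140) + 397 · (213) = 1.

gcd(604, 397) = 1; s = -140, t = 213 (check: 604·(-140) + 397·213 = 1).


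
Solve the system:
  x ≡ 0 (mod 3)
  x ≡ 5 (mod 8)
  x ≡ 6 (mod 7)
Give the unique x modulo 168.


Moduli 3, 8, 7 are pairwise coprime; by CRT there is a unique solution modulo M = 3 · 8 · 7 = 168.
Solve pairwise, accumulating the modulus:
  Start with x ≡ 0 (mod 3).
  Combine with x ≡ 5 (mod 8): since gcd(3, 8) = 1, we get a unique residue mod 24.
    Write x = 0 + 3·t and substitute into x ≡ 5 (mod 8): 3·t ≡ 5 − 0 = 5 (mod 8).
    The inverse of 3 mod 8 is 3 (since 3·3 = 9 = 1·8 + 1), so t ≡ 3·5 = 15 ≡ 7 (mod 8).
    Then x = 0 + 3·7 = 21, valid modulo lcm(3, 8) = 24: x ≡ 21 (mod 24).
  Combine with x ≡ 6 (mod 7): since gcd(24, 7) = 1, we get a unique residue mod 168.
    Write x = 21 + 24·t and substitute into x ≡ 6 (mod 7): 24·t ≡ 6 − 21 = -15 (mod 7).
    Reduce coefficients mod 7: 3·t ≡ 6 (mod 7).
    The inverse of 3 mod 7 is 5 (since 3·5 = 15 = 2·7 + 1), so t ≡ 5·6 = 30 ≡ 2 (mod 7).
    Then x = 21 + 24·2 = 69, valid modulo lcm(24, 7) = 168: x ≡ 69 (mod 168).
Verify: 69 mod 3 = 0 ✓, 69 mod 8 = 5 ✓, 69 mod 7 = 6 ✓.

x ≡ 69 (mod 168).


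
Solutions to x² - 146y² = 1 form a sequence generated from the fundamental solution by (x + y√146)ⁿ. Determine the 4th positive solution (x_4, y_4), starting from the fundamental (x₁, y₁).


Step 1: Find the fundamental solution (x₁, y₁) of x² - 146y² = 1.
  Expand √146 as a continued fraction. a₀ = ⌊√146⌋ = 12; iterate m_{k+1} = d_k·a_k − m_k, d_{k+1} = (146 − m_{k+1}²)/d_k, a_{k+1} = ⌊(a₀ + m_{k+1})/d_{k+1}⌋ (starting m₀ = 0, d₀ = 1), with convergents p_k = a_k·p_{k-1} + p_{k-2}, q_k = a_k·q_{k-1} + q_{k-2} (p₋₁ = 1, q₋₁ = 0):
  k = 0: a₀ = 12; p₀/q₀ = 12/1; p₀² − 146·q₀² = 144 − 146 = -2.
  k = 1: m = 12, d = 2, a = ⌊(12 + 12)/2⌋ = 12; p/q = (12·12 + 1)/(12·1 + 0) = 145/12; p² − 146·q² = 21025 − 21024 = 1.
  The first convergent with p² − 146·q² = 1 gives the fundamental solution (x₁, y₁) = (145, 12).
Step 2: Apply the recurrence (x_{n+1}, y_{n+1}) = (x₁x_n + 146y₁y_n, x₁y_n + y₁x_n) repeatedly.
  From (x_1, y_1) = (145, 12): x_2 = 145·145 + 146·12·12 = 42049; y_2 = 145·12 + 12·145 = 3480.
  From (x_2, y_2) = (42049, 3480): x_3 = 145·42049 + 146·12·3480 = 12194065; y_3 = 145·3480 + 12·42049 = 1009188.
  From (x_3, y_3) = (12194065, 1009188): x_4 = 145·12194065 + 146·12·1009188 = 3536236801; y_4 = 145·1009188 + 12·12194065 = 292661040.
Step 3: Verify x_4² - 146·y_4² = 12504970712746713601 - 12504970712746713600 = 1 (should be 1). ✓

(x_1, y_1) = (145, 12); (x_4, y_4) = (3536236801, 292661040).


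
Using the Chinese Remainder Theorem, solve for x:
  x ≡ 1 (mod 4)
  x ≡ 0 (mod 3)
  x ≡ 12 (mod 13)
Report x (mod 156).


Moduli 4, 3, 13 are pairwise coprime; by CRT there is a unique solution modulo M = 4 · 3 · 13 = 156.
Solve pairwise, accumulating the modulus:
  Start with x ≡ 1 (mod 4).
  Combine with x ≡ 0 (mod 3): since gcd(4, 3) = 1, we get a unique residue mod 12.
    Write x = 1 + 4·t and substitute into x ≡ 0 (mod 3): 4·t ≡ 0 − 1 = -1 (mod 3).
    Reduce coefficients mod 3: 1·t ≡ 2 (mod 3).
    So t ≡ 2 (mod 3).
    Then x = 1 + 4·2 = 9, valid modulo lcm(4, 3) = 12: x ≡ 9 (mod 12).
  Combine with x ≡ 12 (mod 13): since gcd(12, 13) = 1, we get a unique residue mod 156.
    Write x = 9 + 12·t and substitute into x ≡ 12 (mod 13): 12·t ≡ 12 − 9 = 3 (mod 13).
    The inverse of 12 mod 13 is 12 (since 12·12 = 144 = 11·13 + 1), so t ≡ 12·3 = 36 ≡ 10 (mod 13).
    Then x = 9 + 12·10 = 129, valid modulo lcm(12, 13) = 156: x ≡ 129 (mod 156).
Verify: 129 mod 4 = 1 ✓, 129 mod 3 = 0 ✓, 129 mod 13 = 12 ✓.

x ≡ 129 (mod 156).


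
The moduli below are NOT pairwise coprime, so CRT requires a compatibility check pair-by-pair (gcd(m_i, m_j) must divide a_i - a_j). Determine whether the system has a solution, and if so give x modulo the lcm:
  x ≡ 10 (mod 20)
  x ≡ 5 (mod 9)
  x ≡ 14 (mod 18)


Moduli 20, 9, 18 are not pairwise coprime, so CRT works modulo lcm(m_i) when all pairwise compatibility conditions hold.
Pairwise compatibility: gcd(m_i, m_j) must divide a_i - a_j for every pair.
Merge one congruence at a time:
  Start: x ≡ 10 (mod 20).
  Combine with x ≡ 5 (mod 9): gcd(20, 9) = 1; 5 - 10 = -5, which IS divisible by 1, so compatible.
    Write x = 10 + 20·t and substitute into x ≡ 5 (mod 9): 20·t ≡ 5 − 10 = -5 (mod 9).
    Reduce coefficients mod 9: 2·t ≡ 4 (mod 9).
    The inverse of 2 mod 9 is 5 (since 2·5 = 10 = 1·9 + 1), so t ≡ 5·4 = 20 ≡ 2 (mod 9).
    Then x = 10 + 20·2 = 50, valid modulo lcm(20, 9) = 180: x ≡ 50 (mod 180).
  Combine with x ≡ 14 (mod 18): gcd(180, 18) = 18; 14 - 50 = -36, which IS divisible by 18, so compatible.
    Write x = 50 + 180·t and substitute into x ≡ 14 (mod 18): 180·t ≡ 14 − 50 = -36 (mod 18).
    Divide the congruence (and modulus) by g = 18: 10·t ≡ -2 (mod 1).
    Modulo 1 every t works; take t = 0.
    Then x = 50 + 180·0 = 50, valid modulo lcm(180, 18) = 180: x ≡ 50 (mod 180).
Verify: 50 mod 20 = 10, 50 mod 9 = 5, 50 mod 18 = 14.

x ≡ 50 (mod 180).


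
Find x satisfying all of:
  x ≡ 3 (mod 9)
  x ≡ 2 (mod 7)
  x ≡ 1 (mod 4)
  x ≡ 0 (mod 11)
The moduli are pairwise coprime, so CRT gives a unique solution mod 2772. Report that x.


Product of moduli M = 9 · 7 · 4 · 11 = 2772.
Merge one congruence at a time:
  Start: x ≡ 3 (mod 9).
  Combine with x ≡ 2 (mod 7); new modulus lcm = 63.
    Write x = 3 + 9·t and substitute into x ≡ 2 (mod 7): 9·t ≡ 2 − 3 = -1 (mod 7).
    Reduce coefficients mod 7: 2·t ≡ 6 (mod 7).
    The inverse of 2 mod 7 is 4 (since 2·4 = 8 = 1·7 + 1), so t ≡ 4·6 = 24 ≡ 3 (mod 7).
    Then x = 3 + 9·3 = 30, valid modulo lcm(9, 7) = 63: x ≡ 30 (mod 63).
  Combine with x ≡ 1 (mod 4); new modulus lcm = 252.
    Write x = 30 + 63·t and substitute into x ≡ 1 (mod 4): 63·t ≡ 1 − 30 = -29 (mod 4).
    Reduce coefficients mod 4: 3·t ≡ 3 (mod 4).
    The inverse of 3 mod 4 is 3 (since 3·3 = 9 = 2·4 + 1), so t ≡ 3·3 = 9 ≡ 1 (mod 4).
    Then x = 30 + 63·1 = 93, valid modulo lcm(63, 4) = 252: x ≡ 93 (mod 252).
  Combine with x ≡ 0 (mod 11); new modulus lcm = 2772.
    Write x = 93 + 252·t and substitute into x ≡ 0 (mod 11): 252·t ≡ 0 − 93 = -93 (mod 11).
    Reduce coefficients mod 11: 10·t ≡ 6 (mod 11).
    The inverse of 10 mod 11 is 10 (since 10·10 = 100 = 9·11 + 1), so t ≡ 10·6 = 60 ≡ 5 (mod 11).
    Then x = 93 + 252·5 = 1353, valid modulo lcm(252, 11) = 2772: x ≡ 1353 (mod 2772).
Verify against each original: 1353 mod 9 = 3, 1353 mod 7 = 2, 1353 mod 4 = 1, 1353 mod 11 = 0.

x ≡ 1353 (mod 2772).


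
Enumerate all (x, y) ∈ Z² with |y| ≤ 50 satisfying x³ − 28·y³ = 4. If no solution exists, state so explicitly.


The equation is x³ - 28y³ = 4. For fixed y, x³ = 28·y³ + 4, so a solution requires the RHS to be a perfect cube.
Strategy: iterate y from -50 to 50, compute RHS = 28·y³ + 4, and check whether it is a (positive or negative) perfect cube.
Check small values of y:
  y = 0: RHS = 4 is not a perfect cube.
  y = 1: RHS = 32 is not a perfect cube.
  y = -1: RHS = -24 is not a perfect cube.
  y = 2: RHS = 228 is not a perfect cube.
  y = -2: RHS = -220 is not a perfect cube.
  y = 3: RHS = 760 is not a perfect cube.
  y = -3: RHS = -752 is not a perfect cube.
Continuing the search up to |y| = 50 finds no solutions either.
No (x, y) in the scanned range satisfies the equation.

No integer solutions with |y| ≤ 50.


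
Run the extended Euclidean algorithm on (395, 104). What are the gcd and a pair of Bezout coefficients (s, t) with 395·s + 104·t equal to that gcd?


Euclidean algorithm on (395, 104) — divide until remainder is 0:
  395 = 3 · 104 + 83
  104 = 1 · 83 + 21
  83 = 3 · 21 + 20
  21 = 1 · 20 + 1
  20 = 20 · 1 + 0
gcd(395, 104) = 1.
Track Bezout coefficients alongside the remainders: start with r₀ = 395 = a·1 + b·0 (s = 1, t = 0) and r₁ = 104 = a·0 + b·1 (s = 0, t = 1); each new remainder r_{k+1} = r_{k-1} − q_k·r_k inherits s_{k+1} = s_{k-1} − q_k·s_k, t_{k+1} = t_{k-1} − q_k·t_k, so r_k = a·s_k + b·t_k at every step:
  q = 3: r = 83, s = 1 − 3·0 = 1, t = 0 − 3·1 = -3  (check: 395·1 + 104·(-3) = 83)
  q = 1: r = 21, s = 0 − 1·1 = -1, t = 1 − 1·(-3) = 4  (check: 395·(-1) + 104·4 = 21)
  q = 3: r = 20, s = 1 − 3·(-1) = 4, t = -3 − 3·4 = -15  (check: 395·4 + 104·(-15) = 20)
  q = 1: r = 1, s = -1 − 1·4 = -5, t = 4 − 1·(-15) = 19  (check: 395·(-5) + 104·19 = 1)
The row with r = 1 (the gcd) gives the Bezout coefficients s = -5, t = 19.
Result: 395 · (-5) + 104 · (19) = 1.

gcd(395, 104) = 1; s = -5, t = 19 (check: 395·(-5) + 104·19 = 1).


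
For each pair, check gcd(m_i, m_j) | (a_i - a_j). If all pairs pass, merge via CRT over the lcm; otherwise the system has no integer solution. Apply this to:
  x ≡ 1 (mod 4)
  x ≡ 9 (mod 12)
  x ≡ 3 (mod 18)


Moduli 4, 12, 18 are not pairwise coprime, so CRT works modulo lcm(m_i) when all pairwise compatibility conditions hold.
Pairwise compatibility: gcd(m_i, m_j) must divide a_i - a_j for every pair.
Merge one congruence at a time:
  Start: x ≡ 1 (mod 4).
  Combine with x ≡ 9 (mod 12): gcd(4, 12) = 4; 9 - 1 = 8, which IS divisible by 4, so compatible.
    Write x = 1 + 4·t and substitute into x ≡ 9 (mod 12): 4·t ≡ 9 − 1 = 8 (mod 12).
    Divide the congruence (and modulus) by g = 4: 1·t ≡ 2 (mod 3).
    So t ≡ 2 (mod 3).
    Then x = 1 + 4·2 = 9, valid modulo lcm(4, 12) = 12: x ≡ 9 (mod 12).
  Combine with x ≡ 3 (mod 18): gcd(12, 18) = 6; 3 - 9 = -6, which IS divisible by 6, so compatible.
    Write x = 9 + 12·t and substitute into x ≡ 3 (mod 18): 12·t ≡ 3 − 9 = -6 (mod 18).
    Divide the congruence (and modulus) by g = 6: 2·t ≡ -1 (mod 3).
    Reduce coefficients mod 3: 2·t ≡ 2 (mod 3).
    The inverse of 2 mod 3 is 2 (since 2·2 = 4 = 1·3 + 1), so t ≡ 2·2 = 4 ≡ 1 (mod 3).
    Then x = 9 + 12·1 = 21, valid modulo lcm(12, 18) = 36: x ≡ 21 (mod 36).
Verify: 21 mod 4 = 1, 21 mod 12 = 9, 21 mod 18 = 3.

x ≡ 21 (mod 36).


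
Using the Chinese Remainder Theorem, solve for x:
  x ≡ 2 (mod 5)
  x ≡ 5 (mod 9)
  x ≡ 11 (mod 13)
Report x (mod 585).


Moduli 5, 9, 13 are pairwise coprime; by CRT there is a unique solution modulo M = 5 · 9 · 13 = 585.
Solve pairwise, accumulating the modulus:
  Start with x ≡ 2 (mod 5).
  Combine with x ≡ 5 (mod 9): since gcd(5, 9) = 1, we get a unique residue mod 45.
    Write x = 2 + 5·t and substitute into x ≡ 5 (mod 9): 5·t ≡ 5 − 2 = 3 (mod 9).
    The inverse of 5 mod 9 is 2 (since 5·2 = 10 = 1·9 + 1), so t ≡ 2·3 = 6 ≡ 6 (mod 9).
    Then x = 2 + 5·6 = 32, valid modulo lcm(5, 9) = 45: x ≡ 32 (mod 45).
  Combine with x ≡ 11 (mod 13): since gcd(45, 13) = 1, we get a unique residue mod 585.
    Write x = 32 + 45·t and substitute into x ≡ 11 (mod 13): 45·t ≡ 11 − 32 = -21 (mod 13).
    Reduce coefficients mod 13: 6·t ≡ 5 (mod 13).
    The inverse of 6 mod 13 is 11 (since 6·11 = 66 = 5·13 + 1), so t ≡ 11·5 = 55 ≡ 3 (mod 13).
    Then x = 32 + 45·3 = 167, valid modulo lcm(45, 13) = 585: x ≡ 167 (mod 585).
Verify: 167 mod 5 = 2 ✓, 167 mod 9 = 5 ✓, 167 mod 13 = 11 ✓.

x ≡ 167 (mod 585).


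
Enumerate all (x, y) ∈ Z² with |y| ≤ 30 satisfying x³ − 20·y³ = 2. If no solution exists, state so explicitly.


The equation is x³ - 20y³ = 2. For fixed y, x³ = 20·y³ + 2, so a solution requires the RHS to be a perfect cube.
Strategy: iterate y from -30 to 30, compute RHS = 20·y³ + 2, and check whether it is a (positive or negative) perfect cube.
Check small values of y:
  y = 0: RHS = 2 is not a perfect cube.
  y = 1: RHS = 22 is not a perfect cube.
  y = -1: RHS = -18 is not a perfect cube.
  y = 2: RHS = 162 is not a perfect cube.
  y = -2: RHS = -158 is not a perfect cube.
  y = 3: RHS = 542 is not a perfect cube.
  y = -3: RHS = -538 is not a perfect cube.
Continuing the search up to |y| = 30 finds no solutions either.
No (x, y) in the scanned range satisfies the equation.

No integer solutions with |y| ≤ 30.


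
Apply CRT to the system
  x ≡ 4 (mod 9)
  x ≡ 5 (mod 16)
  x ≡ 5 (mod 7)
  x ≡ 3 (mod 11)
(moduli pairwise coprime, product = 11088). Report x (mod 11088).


Product of moduli M = 9 · 16 · 7 · 11 = 11088.
Merge one congruence at a time:
  Start: x ≡ 4 (mod 9).
  Combine with x ≡ 5 (mod 16); new modulus lcm = 144.
    Write x = 4 + 9·t and substitute into x ≡ 5 (mod 16): 9·t ≡ 5 − 4 = 1 (mod 16).
    The inverse of 9 mod 16 is 9 (since 9·9 = 81 = 5·16 + 1), so t ≡ 9·1 = 9 ≡ 9 (mod 16).
    Then x = 4 + 9·9 = 85, valid modulo lcm(9, 16) = 144: x ≡ 85 (mod 144).
  Combine with x ≡ 5 (mod 7); new modulus lcm = 1008.
    Write x = 85 + 144·t and substitute into x ≡ 5 (mod 7): 144·t ≡ 5 − 85 = -80 (mod 7).
    Reduce coefficients mod 7: 4·t ≡ 4 (mod 7).
    The inverse of 4 mod 7 is 2 (since 4·2 = 8 = 1·7 + 1), so t ≡ 2·4 = 8 ≡ 1 (mod 7).
    Then x = 85 + 144·1 = 229, valid modulo lcm(144, 7) = 1008: x ≡ 229 (mod 1008).
  Combine with x ≡ 3 (mod 11); new modulus lcm = 11088.
    Write x = 229 + 1008·t and substitute into x ≡ 3 (mod 11): 1008·t ≡ 3 − 229 = -226 (mod 11).
    Reduce coefficients mod 11: 7·t ≡ 5 (mod 11).
    The inverse of 7 mod 11 is 8 (since 7·8 = 56 = 5·11 + 1), so t ≡ 8·5 = 40 ≡ 7 (mod 11).
    Then x = 229 + 1008·7 = 7285, valid modulo lcm(1008, 11) = 11088: x ≡ 7285 (mod 11088).
Verify against each original: 7285 mod 9 = 4, 7285 mod 16 = 5, 7285 mod 7 = 5, 7285 mod 11 = 3.

x ≡ 7285 (mod 11088).


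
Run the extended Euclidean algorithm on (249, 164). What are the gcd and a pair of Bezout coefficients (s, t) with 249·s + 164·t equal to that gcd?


Euclidean algorithm on (249, 164) — divide until remainder is 0:
  249 = 1 · 164 + 85
  164 = 1 · 85 + 79
  85 = 1 · 79 + 6
  79 = 13 · 6 + 1
  6 = 6 · 1 + 0
gcd(249, 164) = 1.
Track Bezout coefficients alongside the remainders: start with r₀ = 249 = a·1 + b·0 (s = 1, t = 0) and r₁ = 164 = a·0 + b·1 (s = 0, t = 1); each new remainder r_{k+1} = r_{k-1} − q_k·r_k inherits s_{k+1} = s_{k-1} − q_k·s_k, t_{k+1} = t_{k-1} − q_k·t_k, so r_k = a·s_k + b·t_k at every step:
  q = 1: r = 85, s = 1 − 1·0 = 1, t = 0 − 1·1 = -1  (check: 249·1 + 164·(-1) = 85)
  q = 1: r = 79, s = 0 − 1·1 = -1, t = 1 − 1·(-1) = 2  (check: 249·(-1) + 164·2 = 79)
  q = 1: r = 6, s = 1 − 1·(-1) = 2, t = -1 − 1·2 = -3  (check: 249·2 + 164·(-3) = 6)
  q = 13: r = 1, s = -1 − 13·2 = -27, t = 2 − 13·(-3) = 41  (check: 249·(-27) + 164·41 = 1)
The row with r = 1 (the gcd) gives the Bezout coefficients s = -27, t = 41.
Result: 249 · (-27) + 164 · (41) = 1.

gcd(249, 164) = 1; s = -27, t = 41 (check: 249·(-27) + 164·41 = 1).


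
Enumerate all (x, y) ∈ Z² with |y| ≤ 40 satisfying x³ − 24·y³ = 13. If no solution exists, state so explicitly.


The equation is x³ - 24y³ = 13. For fixed y, x³ = 24·y³ + 13, so a solution requires the RHS to be a perfect cube.
Strategy: iterate y from -40 to 40, compute RHS = 24·y³ + 13, and check whether it is a (positive or negative) perfect cube.
Check small values of y:
  y = 0: RHS = 13 is not a perfect cube.
  y = 1: RHS = 37 is not a perfect cube.
  y = -1: RHS = -11 is not a perfect cube.
  y = 2: RHS = 205 is not a perfect cube.
  y = -2: RHS = -179 is not a perfect cube.
  y = 3: RHS = 661 is not a perfect cube.
  y = -3: RHS = -635 is not a perfect cube.
Continuing the search up to |y| = 40 finds no solutions either.
No (x, y) in the scanned range satisfies the equation.

No integer solutions with |y| ≤ 40.


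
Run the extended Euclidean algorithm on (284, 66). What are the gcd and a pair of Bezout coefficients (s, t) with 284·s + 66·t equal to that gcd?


Euclidean algorithm on (284, 66) — divide until remainder is 0:
  284 = 4 · 66 + 20
  66 = 3 · 20 + 6
  20 = 3 · 6 + 2
  6 = 3 · 2 + 0
gcd(284, 66) = 2.
Track Bezout coefficients alongside the remainders: start with r₀ = 284 = a·1 + b·0 (s = 1, t = 0) and r₁ = 66 = a·0 + b·1 (s = 0, t = 1); each new remainder r_{k+1} = r_{k-1} − q_k·r_k inherits s_{k+1} = s_{k-1} − q_k·s_k, t_{k+1} = t_{k-1} − q_k·t_k, so r_k = a·s_k + b·t_k at every step:
  q = 4: r = 20, s = 1 − 4·0 = 1, t = 0 − 4·1 = -4  (check: 284·1 + 66·(-4) = 20)
  q = 3: r = 6, s = 0 − 3·1 = -3, t = 1 − 3·(-4) = 13  (check: 284·(-3) + 66·13 = 6)
  q = 3: r = 2, s = 1 − 3·(-3) = 10, t = -4 − 3·13 = -43  (check: 284·10 + 66·(-43) = 2)
The row with r = 2 (the gcd) gives the Bezout coefficients s = 10, t = -43.
Result: 284 · (10) + 66 · (-43) = 2.

gcd(284, 66) = 2; s = 10, t = -43 (check: 284·10 + 66·(-43) = 2).


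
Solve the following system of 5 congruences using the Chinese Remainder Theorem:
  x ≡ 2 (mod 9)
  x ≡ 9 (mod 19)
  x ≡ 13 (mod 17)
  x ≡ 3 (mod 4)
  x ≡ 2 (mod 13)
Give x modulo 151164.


Product of moduli M = 9 · 19 · 17 · 4 · 13 = 151164.
Merge one congruence at a time:
  Start: x ≡ 2 (mod 9).
  Combine with x ≡ 9 (mod 19); new modulus lcm = 171.
    Write x = 2 + 9·t and substitute into x ≡ 9 (mod 19): 9·t ≡ 9 − 2 = 7 (mod 19).
    The inverse of 9 mod 19 is 17 (since 9·17 = 153 = 8·19 + 1), so t ≡ 17·7 = 119 ≡ 5 (mod 19).
    Then x = 2 + 9·5 = 47, valid modulo lcm(9, 19) = 171: x ≡ 47 (mod 171).
  Combine with x ≡ 13 (mod 17); new modulus lcm = 2907.
    Write x = 47 + 171·t and substitute into x ≡ 13 (mod 17): 171·t ≡ 13 − 47 = -34 (mod 17).
    Reduce coefficients mod 17: 1·t ≡ 0 (mod 17).
    So t ≡ 0 (mod 17).
    Then x = 47 + 171·0 = 47, valid modulo lcm(171, 17) = 2907: x ≡ 47 (mod 2907).
  Combine with x ≡ 3 (mod 4); new modulus lcm = 11628.
    Write x = 47 + 2907·t and substitute into x ≡ 3 (mod 4): 2907·t ≡ 3 − 47 = -44 (mod 4).
    Reduce coefficients mod 4: 3·t ≡ 0 (mod 4).
    The inverse of 3 mod 4 is 3 (since 3·3 = 9 = 2·4 + 1), so t ≡ 3·0 = 0 ≡ 0 (mod 4).
    Then x = 47 + 2907·0 = 47, valid modulo lcm(2907, 4) = 11628: x ≡ 47 (mod 11628).
  Combine with x ≡ 2 (mod 13); new modulus lcm = 151164.
    Write x = 47 + 11628·t and substitute into x ≡ 2 (mod 13): 11628·t ≡ 2 − 47 = -45 (mod 13).
    Reduce coefficients mod 13: 6·t ≡ 7 (mod 13).
    The inverse of 6 mod 13 is 11 (since 6·11 = 66 = 5·13 + 1), so t ≡ 11·7 = 77 ≡ 12 (mod 13).
    Then x = 47 + 11628·12 = 139583, valid modulo lcm(11628, 13) = 151164: x ≡ 139583 (mod 151164).
Verify against each original: 139583 mod 9 = 2, 139583 mod 19 = 9, 139583 mod 17 = 13, 139583 mod 4 = 3, 139583 mod 13 = 2.

x ≡ 139583 (mod 151164).


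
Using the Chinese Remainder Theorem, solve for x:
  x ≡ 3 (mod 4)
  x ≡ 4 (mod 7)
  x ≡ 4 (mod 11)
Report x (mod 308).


Moduli 4, 7, 11 are pairwise coprime; by CRT there is a unique solution modulo M = 4 · 7 · 11 = 308.
Solve pairwise, accumulating the modulus:
  Start with x ≡ 3 (mod 4).
  Combine with x ≡ 4 (mod 7): since gcd(4, 7) = 1, we get a unique residue mod 28.
    Write x = 3 + 4·t and substitute into x ≡ 4 (mod 7): 4·t ≡ 4 − 3 = 1 (mod 7).
    The inverse of 4 mod 7 is 2 (since 4·2 = 8 = 1·7 + 1), so t ≡ 2·1 = 2 ≡ 2 (mod 7).
    Then x = 3 + 4·2 = 11, valid modulo lcm(4, 7) = 28: x ≡ 11 (mod 28).
  Combine with x ≡ 4 (mod 11): since gcd(28, 11) = 1, we get a unique residue mod 308.
    Write x = 11 + 28·t and substitute into x ≡ 4 (mod 11): 28·t ≡ 4 − 11 = -7 (mod 11).
    Reduce coefficients mod 11: 6·t ≡ 4 (mod 11).
    The inverse of 6 mod 11 is 2 (since 6·2 = 12 = 1·11 + 1), so t ≡ 2·4 = 8 ≡ 8 (mod 11).
    Then x = 11 + 28·8 = 235, valid modulo lcm(28, 11) = 308: x ≡ 235 (mod 308).
Verify: 235 mod 4 = 3 ✓, 235 mod 7 = 4 ✓, 235 mod 11 = 4 ✓.

x ≡ 235 (mod 308).


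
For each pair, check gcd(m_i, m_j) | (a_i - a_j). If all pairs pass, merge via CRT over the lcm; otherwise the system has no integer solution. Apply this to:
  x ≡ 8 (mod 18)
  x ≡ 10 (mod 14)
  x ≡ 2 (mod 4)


Moduli 18, 14, 4 are not pairwise coprime, so CRT works modulo lcm(m_i) when all pairwise compatibility conditions hold.
Pairwise compatibility: gcd(m_i, m_j) must divide a_i - a_j for every pair.
Merge one congruence at a time:
  Start: x ≡ 8 (mod 18).
  Combine with x ≡ 10 (mod 14): gcd(18, 14) = 2; 10 - 8 = 2, which IS divisible by 2, so compatible.
    Write x = 8 + 18·t and substitute into x ≡ 10 (mod 14): 18·t ≡ 10 − 8 = 2 (mod 14).
    Divide the congruence (and modulus) by g = 2: 9·t ≡ 1 (mod 7).
    Reduce coefficients mod 7: 2·t ≡ 1 (mod 7).
    The inverse of 2 mod 7 is 4 (since 2·4 = 8 = 1·7 + 1), so t ≡ 4·1 = 4 ≡ 4 (mod 7).
    Then x = 8 + 18·4 = 80, valid modulo lcm(18, 14) = 126: x ≡ 80 (mod 126).
  Combine with x ≡ 2 (mod 4): gcd(126, 4) = 2; 2 - 80 = -78, which IS divisible by 2, so compatible.
    Write x = 80 + 126·t and substitute into x ≡ 2 (mod 4): 126·t ≡ 2 − 80 = -78 (mod 4).
    Divide the congruence (and modulus) by g = 2: 63·t ≡ -39 (mod 2).
    Reduce coefficients mod 2: 1·t ≡ 1 (mod 2).
    So t ≡ 1 (mod 2).
    Then x = 80 + 126·1 = 206, valid modulo lcm(126, 4) = 252: x ≡ 206 (mod 252).
Verify: 206 mod 18 = 8, 206 mod 14 = 10, 206 mod 4 = 2.

x ≡ 206 (mod 252).


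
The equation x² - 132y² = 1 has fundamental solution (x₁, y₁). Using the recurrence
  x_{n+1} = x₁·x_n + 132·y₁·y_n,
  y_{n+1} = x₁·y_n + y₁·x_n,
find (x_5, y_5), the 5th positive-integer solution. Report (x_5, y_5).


Step 1: Find the fundamental solution (x₁, y₁) of x² - 132y² = 1.
  Expand √132 as a continued fraction. a₀ = ⌊√132⌋ = 11; iterate m_{k+1} = d_k·a_k − m_k, d_{k+1} = (132 − m_{k+1}²)/d_k, a_{k+1} = ⌊(a₀ + m_{k+1})/d_{k+1}⌋ (starting m₀ = 0, d₀ = 1), with convergents p_k = a_k·p_{k-1} + p_{k-2}, q_k = a_k·q_{k-1} + q_{k-2} (p₋₁ = 1, q₋₁ = 0):
  k = 0: a₀ = 11; p₀/q₀ = 11/1; p₀² − 132·q₀² = 121 − 132 = -11.
  k = 1: m = 11, d = 11, a = ⌊(11 + 11)/11⌋ = 2; p/q = (2·11 + 1)/(2·1 + 0) = 23/2; p² − 132·q² = 529 − 528 = 1.
  The first convergent with p² − 132·q² = 1 gives the fundamental solution (x₁, y₁) = (23, 2).
Step 2: Apply the recurrence (x_{n+1}, y_{n+1}) = (x₁x_n + 132y₁y_n, x₁y_n + y₁x_n) repeatedly.
  From (x_1, y_1) = (23, 2): x_2 = 23·23 + 132·2·2 = 1057; y_2 = 23·2 + 2·23 = 92.
  From (x_2, y_2) = (1057, 92): x_3 = 23·1057 + 132·2·92 = 48599; y_3 = 23·92 + 2·1057 = 4230.
  From (x_3, y_3) = (48599, 4230): x_4 = 23·48599 + 132·2·4230 = 2234497; y_4 = 23·4230 + 2·48599 = 194488.
  From (x_4, y_4) = (2234497, 194488): x_5 = 23·2234497 + 132·2·194488 = 102738263; y_5 = 23·194488 + 2·2234497 = 8942218.
Step 3: Verify x_5² - 132·y_5² = 10555150684257169 - 10555150684257168 = 1 (should be 1). ✓

(x_1, y_1) = (23, 2); (x_5, y_5) = (102738263, 8942218).


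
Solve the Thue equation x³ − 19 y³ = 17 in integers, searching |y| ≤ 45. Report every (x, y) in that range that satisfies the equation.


The equation is x³ - 19y³ = 17. For fixed y, x³ = 19·y³ + 17, so a solution requires the RHS to be a perfect cube.
Strategy: iterate y from -45 to 45, compute RHS = 19·y³ + 17, and check whether it is a (positive or negative) perfect cube.
Check small values of y:
  y = 0: RHS = 17 is not a perfect cube.
  y = 1: RHS = 36 is not a perfect cube.
  y = -1: RHS = -2 is not a perfect cube.
  y = 2: RHS = 169 is not a perfect cube.
  y = -2: RHS = -135 is not a perfect cube.
  y = 3: RHS = 530 is not a perfect cube.
  y = -3: RHS = -496 is not a perfect cube.
Continuing the search up to |y| = 45 finds no solutions either.
No (x, y) in the scanned range satisfies the equation.

No integer solutions with |y| ≤ 45.


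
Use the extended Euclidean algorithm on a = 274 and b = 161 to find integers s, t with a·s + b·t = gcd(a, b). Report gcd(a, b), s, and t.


Euclidean algorithm on (274, 161) — divide until remainder is 0:
  274 = 1 · 161 + 113
  161 = 1 · 113 + 48
  113 = 2 · 48 + 17
  48 = 2 · 17 + 14
  17 = 1 · 14 + 3
  14 = 4 · 3 + 2
  3 = 1 · 2 + 1
  2 = 2 · 1 + 0
gcd(274, 161) = 1.
Track Bezout coefficients alongside the remainders: start with r₀ = 274 = a·1 + b·0 (s = 1, t = 0) and r₁ = 161 = a·0 + b·1 (s = 0, t = 1); each new remainder r_{k+1} = r_{k-1} − q_k·r_k inherits s_{k+1} = s_{k-1} − q_k·s_k, t_{k+1} = t_{k-1} − q_k·t_k, so r_k = a·s_k + b·t_k at every step:
  q = 1: r = 113, s = 1 − 1·0 = 1, t = 0 − 1·1 = -1  (check: 274·1 + 161·(-1) = 113)
  q = 1: r = 48, s = 0 − 1·1 = -1, t = 1 − 1·(-1) = 2  (check: 274·(-1) + 161·2 = 48)
  q = 2: r = 17, s = 1 − 2·(-1) = 3, t = -1 − 2·2 = -5  (check: 274·3 + 161·(-5) = 17)
  q = 2: r = 14, s = -1 − 2·3 = -7, t = 2 − 2·(-5) = 12  (check: 274·(-7) + 161·12 = 14)
  q = 1: r = 3, s = 3 − 1·(-7) = 10, t = -5 − 1·12 = -17  (check: 274·10 + 161·(-17) = 3)
  q = 4: r = 2, s = -7 − 4·10 = -47, t = 12 − 4·(-17) = 80  (check: 274·(-47) + 161·80 = 2)
  q = 1: r = 1, s = 10 − 1·(-47) = 57, t = -17 − 1·80 = -97  (check: 274·57 + 161·(-97) = 1)
The row with r = 1 (the gcd) gives the Bezout coefficients s = 57, t = -97.
Result: 274 · (57) + 161 · (-97) = 1.

gcd(274, 161) = 1; s = 57, t = -97 (check: 274·57 + 161·(-97) = 1).


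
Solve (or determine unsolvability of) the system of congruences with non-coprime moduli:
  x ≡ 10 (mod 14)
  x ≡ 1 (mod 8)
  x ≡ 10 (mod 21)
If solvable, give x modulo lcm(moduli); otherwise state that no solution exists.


Moduli 14, 8, 21 are not pairwise coprime, so CRT works modulo lcm(m_i) when all pairwise compatibility conditions hold.
Pairwise compatibility: gcd(m_i, m_j) must divide a_i - a_j for every pair.
Merge one congruence at a time:
  Start: x ≡ 10 (mod 14).
  Combine with x ≡ 1 (mod 8): gcd(14, 8) = 2, and 1 - 10 = -9 is NOT divisible by 2.
    ⇒ system is inconsistent (no integer solution).

No solution (the system is inconsistent).


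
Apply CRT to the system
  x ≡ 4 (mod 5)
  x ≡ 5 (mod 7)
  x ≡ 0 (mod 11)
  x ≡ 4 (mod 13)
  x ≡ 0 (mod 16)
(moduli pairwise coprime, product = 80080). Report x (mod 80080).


Product of moduli M = 5 · 7 · 11 · 13 · 16 = 80080.
Merge one congruence at a time:
  Start: x ≡ 4 (mod 5).
  Combine with x ≡ 5 (mod 7); new modulus lcm = 35.
    Write x = 4 + 5·t and substitute into x ≡ 5 (mod 7): 5·t ≡ 5 − 4 = 1 (mod 7).
    The inverse of 5 mod 7 is 3 (since 5·3 = 15 = 2·7 + 1), so t ≡ 3·1 = 3 ≡ 3 (mod 7).
    Then x = 4 + 5·3 = 19, valid modulo lcm(5, 7) = 35: x ≡ 19 (mod 35).
  Combine with x ≡ 0 (mod 11); new modulus lcm = 385.
    Write x = 19 + 35·t and substitute into x ≡ 0 (mod 11): 35·t ≡ 0 − 19 = -19 (mod 11).
    Reduce coefficients mod 11: 2·t ≡ 3 (mod 11).
    The inverse of 2 mod 11 is 6 (since 2·6 = 12 = 1·11 + 1), so t ≡ 6·3 = 18 ≡ 7 (mod 11).
    Then x = 19 + 35·7 = 264, valid modulo lcm(35, 11) = 385: x ≡ 264 (mod 385).
  Combine with x ≡ 4 (mod 13); new modulus lcm = 5005.
    Write x = 264 + 385·t and substitute into x ≡ 4 (mod 13): 385·t ≡ 4 − 264 = -260 (mod 13).
    Reduce coefficients mod 13: 8·t ≡ 0 (mod 13).
    The inverse of 8 mod 13 is 5 (since 8·5 = 40 = 3·13 + 1), so t ≡ 5·0 = 0 ≡ 0 (mod 13).
    Then x = 264 + 385·0 = 264, valid modulo lcm(385, 13) = 5005: x ≡ 264 (mod 5005).
  Combine with x ≡ 0 (mod 16); new modulus lcm = 80080.
    Write x = 264 + 5005·t and substitute into x ≡ 0 (mod 16): 5005·t ≡ 0 − 264 = -264 (mod 16).
    Reduce coefficients mod 16: 13·t ≡ 8 (mod 16).
    The inverse of 13 mod 16 is 5 (since 13·5 = 65 = 4·16 + 1), so t ≡ 5·8 = 40 ≡ 8 (mod 16).
    Then x = 264 + 5005·8 = 40304, valid modulo lcm(5005, 16) = 80080: x ≡ 40304 (mod 80080).
Verify against each original: 40304 mod 5 = 4, 40304 mod 7 = 5, 40304 mod 11 = 0, 40304 mod 13 = 4, 40304 mod 16 = 0.

x ≡ 40304 (mod 80080).


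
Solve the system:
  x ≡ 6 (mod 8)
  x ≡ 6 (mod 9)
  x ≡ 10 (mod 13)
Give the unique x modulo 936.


Moduli 8, 9, 13 are pairwise coprime; by CRT there is a unique solution modulo M = 8 · 9 · 13 = 936.
Solve pairwise, accumulating the modulus:
  Start with x ≡ 6 (mod 8).
  Combine with x ≡ 6 (mod 9): since gcd(8, 9) = 1, we get a unique residue mod 72.
    Write x = 6 + 8·t and substitute into x ≡ 6 (mod 9): 8·t ≡ 6 − 6 = 0 (mod 9).
    The inverse of 8 mod 9 is 8 (since 8·8 = 64 = 7·9 + 1), so t ≡ 8·0 = 0 ≡ 0 (mod 9).
    Then x = 6 + 8·0 = 6, valid modulo lcm(8, 9) = 72: x ≡ 6 (mod 72).
  Combine with x ≡ 10 (mod 13): since gcd(72, 13) = 1, we get a unique residue mod 936.
    Write x = 6 + 72·t and substitute into x ≡ 10 (mod 13): 72·t ≡ 10 − 6 = 4 (mod 13).
    Reduce coefficients mod 13: 7·t ≡ 4 (mod 13).
    The inverse of 7 mod 13 is 2 (since 7·2 = 14 = 1·13 + 1), so t ≡ 2·4 = 8 ≡ 8 (mod 13).
    Then x = 6 + 72·8 = 582, valid modulo lcm(72, 13) = 936: x ≡ 582 (mod 936).
Verify: 582 mod 8 = 6 ✓, 582 mod 9 = 6 ✓, 582 mod 13 = 10 ✓.

x ≡ 582 (mod 936).
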